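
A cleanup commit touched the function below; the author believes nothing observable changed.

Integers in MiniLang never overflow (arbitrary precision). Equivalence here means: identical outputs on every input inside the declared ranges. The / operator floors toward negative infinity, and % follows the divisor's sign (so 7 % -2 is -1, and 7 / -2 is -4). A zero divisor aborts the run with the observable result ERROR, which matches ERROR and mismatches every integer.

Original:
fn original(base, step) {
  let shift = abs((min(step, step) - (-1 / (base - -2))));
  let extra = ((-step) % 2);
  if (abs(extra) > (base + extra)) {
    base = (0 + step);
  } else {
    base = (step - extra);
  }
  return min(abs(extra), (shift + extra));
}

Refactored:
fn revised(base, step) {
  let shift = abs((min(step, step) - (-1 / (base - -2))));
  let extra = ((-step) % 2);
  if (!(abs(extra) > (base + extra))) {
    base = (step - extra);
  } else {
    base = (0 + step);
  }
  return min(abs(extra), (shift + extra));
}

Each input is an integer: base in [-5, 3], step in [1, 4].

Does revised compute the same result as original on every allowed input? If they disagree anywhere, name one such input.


Although boolean connective usage differs, 36/36 inputs agree.
verdict: equivalent


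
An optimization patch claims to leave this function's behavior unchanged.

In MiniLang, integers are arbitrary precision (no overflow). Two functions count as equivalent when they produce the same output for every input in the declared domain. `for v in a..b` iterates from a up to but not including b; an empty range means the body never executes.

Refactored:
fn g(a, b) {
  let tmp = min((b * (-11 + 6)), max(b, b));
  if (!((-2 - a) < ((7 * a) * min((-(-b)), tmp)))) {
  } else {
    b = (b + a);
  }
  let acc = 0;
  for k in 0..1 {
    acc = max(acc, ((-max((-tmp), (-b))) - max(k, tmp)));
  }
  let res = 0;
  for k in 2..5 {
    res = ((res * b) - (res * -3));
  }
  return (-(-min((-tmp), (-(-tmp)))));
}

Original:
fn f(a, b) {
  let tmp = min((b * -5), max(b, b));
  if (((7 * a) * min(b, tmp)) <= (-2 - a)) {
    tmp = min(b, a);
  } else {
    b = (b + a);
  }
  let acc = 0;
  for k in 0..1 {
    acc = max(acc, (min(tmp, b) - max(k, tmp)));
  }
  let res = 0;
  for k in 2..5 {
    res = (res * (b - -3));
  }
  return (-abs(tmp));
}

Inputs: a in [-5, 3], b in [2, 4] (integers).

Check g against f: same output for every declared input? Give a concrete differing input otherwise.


These are not equivalent — on a=1, b=2 the outputs split (-1 vs -10).
f: tmp becomes -10; next (((7 * a) * min(b, tmp)) <= (-2 - a)) evaluates to true; next tmp becomes 1; next acc becomes 0; next at k=0:; next acc becomes 0; next res becomes 0; next at k=2:; next res becomes 0; next at k=3:; next res becomes 0; next at k=4:; next res becomes 0; next final value -1
g: tmp becomes -10; next (!((-2 - a) < ((7 * a) * min((-(-b)), tmp)))) evaluates to true; next acc becomes 0; next at k=0:; next acc becomes 0; next res becomes 0; next at k=2:; next res becomes 0; next at k=3:; next res becomes 0; next at k=4:; next res becomes 0; next final value -10
verdict: not equivalent; witness: a=1, b=2


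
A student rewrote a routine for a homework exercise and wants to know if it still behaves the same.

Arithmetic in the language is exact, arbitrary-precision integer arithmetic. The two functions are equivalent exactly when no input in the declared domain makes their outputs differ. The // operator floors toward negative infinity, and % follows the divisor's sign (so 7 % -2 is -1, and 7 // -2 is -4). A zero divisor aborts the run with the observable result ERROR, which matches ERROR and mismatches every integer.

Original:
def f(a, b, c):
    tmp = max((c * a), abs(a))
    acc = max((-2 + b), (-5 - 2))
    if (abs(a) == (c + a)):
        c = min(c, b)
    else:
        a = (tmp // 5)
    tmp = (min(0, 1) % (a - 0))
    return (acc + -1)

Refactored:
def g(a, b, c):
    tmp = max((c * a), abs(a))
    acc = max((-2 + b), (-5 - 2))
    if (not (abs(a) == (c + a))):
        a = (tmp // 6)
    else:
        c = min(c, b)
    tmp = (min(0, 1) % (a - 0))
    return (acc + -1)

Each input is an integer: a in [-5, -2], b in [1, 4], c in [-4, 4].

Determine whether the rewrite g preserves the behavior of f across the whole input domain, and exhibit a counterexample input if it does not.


The rewrite breaks on a=-5, b=1, c=-1, where the results are -2 and ERROR.
f: tmp becomes 5; next acc becomes -1; next (abs(a) == (c + a)) evaluates to false; next a becomes 1; next tmp becomes 0; next final value -2
g: tmp becomes 5; next acc becomes -1; next (not (abs(a) == (c + a))) evaluates to true; next a becomes 0; next hits division by zero so the output is ERROR
verdict: not equivalent; witness: a=-5, b=1, c=-1


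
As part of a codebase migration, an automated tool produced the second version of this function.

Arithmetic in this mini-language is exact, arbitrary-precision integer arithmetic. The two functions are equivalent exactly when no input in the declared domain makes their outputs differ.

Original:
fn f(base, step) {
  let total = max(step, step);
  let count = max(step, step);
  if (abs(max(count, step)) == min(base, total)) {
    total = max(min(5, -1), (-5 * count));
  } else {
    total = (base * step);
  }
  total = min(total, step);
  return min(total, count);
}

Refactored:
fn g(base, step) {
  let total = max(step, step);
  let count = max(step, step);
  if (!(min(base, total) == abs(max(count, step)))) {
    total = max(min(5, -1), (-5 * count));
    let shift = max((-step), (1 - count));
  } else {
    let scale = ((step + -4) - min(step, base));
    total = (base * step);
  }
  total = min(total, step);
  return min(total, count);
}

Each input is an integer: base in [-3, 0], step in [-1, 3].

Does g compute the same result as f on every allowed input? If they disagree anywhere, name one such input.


Input base=-3, step=1: -3 from f versus -1 from g.
verdict: not equivalent; witness: base=-3, step=1


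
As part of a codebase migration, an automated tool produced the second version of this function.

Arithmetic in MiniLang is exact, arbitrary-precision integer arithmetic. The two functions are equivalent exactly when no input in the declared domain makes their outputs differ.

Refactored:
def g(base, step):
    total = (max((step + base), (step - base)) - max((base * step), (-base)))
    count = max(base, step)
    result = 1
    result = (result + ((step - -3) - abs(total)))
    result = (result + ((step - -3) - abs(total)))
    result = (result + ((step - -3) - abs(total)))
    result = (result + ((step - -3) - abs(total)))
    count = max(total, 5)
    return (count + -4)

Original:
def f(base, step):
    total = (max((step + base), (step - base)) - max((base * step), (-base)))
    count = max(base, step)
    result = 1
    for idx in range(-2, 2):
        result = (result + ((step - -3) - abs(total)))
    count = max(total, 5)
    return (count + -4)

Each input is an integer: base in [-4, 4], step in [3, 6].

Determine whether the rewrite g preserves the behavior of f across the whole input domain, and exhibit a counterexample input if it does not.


This is a faithful refactor — local variable names differ, arithmetic usage differs, loop structure differs, min/max/abs usage differs, constant usage differs, statement counts differ, but the computed results match everywhere.
One worked example (base=3, step=6) — f: total = -9; count = 6; result = 1; [idx=-2]; result = 1; [idx=-1]; result = 1; [idx=0]; result = 1; [idx=1]; result = 1; count = 5; return 1; g: total = -9; count = 6; result = 1; result = 1; result = 1; result = 1; result = 1; count = 5; return 1; agreement on 1.
Every one of the 36 inputs gives matching results.
verdict: equivalent


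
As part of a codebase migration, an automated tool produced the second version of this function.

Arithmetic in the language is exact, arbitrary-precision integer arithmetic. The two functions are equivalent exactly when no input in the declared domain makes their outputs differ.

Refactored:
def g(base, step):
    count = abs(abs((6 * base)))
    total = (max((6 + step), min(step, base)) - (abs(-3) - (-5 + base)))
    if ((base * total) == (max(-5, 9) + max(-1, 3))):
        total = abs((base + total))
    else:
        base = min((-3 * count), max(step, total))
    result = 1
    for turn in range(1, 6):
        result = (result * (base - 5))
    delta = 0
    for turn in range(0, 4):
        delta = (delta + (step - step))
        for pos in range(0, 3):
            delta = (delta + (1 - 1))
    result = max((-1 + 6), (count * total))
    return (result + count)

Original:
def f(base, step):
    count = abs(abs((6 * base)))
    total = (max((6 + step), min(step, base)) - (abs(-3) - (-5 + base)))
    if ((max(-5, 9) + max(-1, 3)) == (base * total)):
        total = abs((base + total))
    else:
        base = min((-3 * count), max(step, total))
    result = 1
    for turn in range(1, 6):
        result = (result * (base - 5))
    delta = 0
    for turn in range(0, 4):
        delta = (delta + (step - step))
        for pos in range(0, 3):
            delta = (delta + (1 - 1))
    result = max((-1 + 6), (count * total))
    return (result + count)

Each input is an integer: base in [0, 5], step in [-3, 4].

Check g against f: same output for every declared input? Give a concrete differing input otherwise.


The two are interchangeable: same computation, different form, and every declared input agrees.
One worked example (base=4, step=-2) — f: count = 24; total = 0; ((max(-5, 9) + max(-1, 3)) == (base * total)) -> false; base = -72; result = 1; [turn=1]; result = -77; [turn=2]; result = 5929; [turn=3]; result = -456533; [turn=4]; result = 35153041; [turn=5]; result = -2706784157; delta = 0; [turn=0]; delta = 0; [pos=0]; delta = 0; [pos=1]; delta = 0; [pos=2]; delta = 0; [turn=1]; delta = 0; [pos=0]; delta = 0; [pos=1]; delta = 0; [pos=2]; delta = 0; [turn=2]; delta = 0; [pos=0]; delta = 0; [pos=1]; delta = 0; [pos=2]; delta = 0; [turn=3]; delta = 0; [pos=0]; delta = 0; [pos=1]; delta = 0; [pos=2]; delta = 0; result = 5; return 29; g: count = 24; total = 0; ((base * total) == (max(-5, 9) + max(-1, 3))) -> false; base = -72; result = 1; [turn=1]; result = -77; [turn=2]; result = 5929; [turn=3]; result = -456533; [turn=4]; result = 35153041; [turn=5]; result = -2706784157; delta = 0; [turn=0]; delta = 0; [pos=0]; delta = 0; [pos=1]; delta = 0; [pos=2]; delta = 0; [turn=1]; delta = 0; [pos=0]; delta = 0; [pos=1]; delta = 0; [pos=2]; delta = 0; [turn=2]; delta = 0; [pos=0]; delta = 0; [pos=1]; delta = 0; [pos=2]; delta = 0; [turn=3]; delta = 0; [pos=0]; delta = 0; [pos=1]; delta = 0; [pos=2]; delta = 0; result = 5; return 29; agreement on 29.
Across all 48 domain points the two functions coincide.
verdict: equivalent


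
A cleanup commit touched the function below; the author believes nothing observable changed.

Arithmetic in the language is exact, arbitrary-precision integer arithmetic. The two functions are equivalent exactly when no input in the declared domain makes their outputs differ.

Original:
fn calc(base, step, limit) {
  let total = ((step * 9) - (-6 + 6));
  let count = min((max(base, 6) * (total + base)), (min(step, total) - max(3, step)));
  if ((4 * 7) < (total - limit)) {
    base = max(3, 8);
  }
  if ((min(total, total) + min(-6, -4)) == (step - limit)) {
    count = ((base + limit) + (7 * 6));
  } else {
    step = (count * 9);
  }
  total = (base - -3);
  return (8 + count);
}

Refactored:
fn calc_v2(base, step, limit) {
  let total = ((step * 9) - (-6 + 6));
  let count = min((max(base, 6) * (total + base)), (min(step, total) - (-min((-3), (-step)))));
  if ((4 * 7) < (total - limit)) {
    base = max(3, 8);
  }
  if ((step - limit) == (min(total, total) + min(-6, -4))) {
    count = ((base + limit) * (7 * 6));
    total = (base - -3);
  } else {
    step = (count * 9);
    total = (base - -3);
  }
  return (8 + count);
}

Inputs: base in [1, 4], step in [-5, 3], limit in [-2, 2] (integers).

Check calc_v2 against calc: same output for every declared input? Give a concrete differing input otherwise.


The rewrite breaks on base=1, step=1, limit=-2, where the results are 49 and -34.
calc: total=9, then count=-2, then ((4 * 7) < (total - limit)) is false, then ((min(total, total) + min(-6, -4)) == (step - limit)) is true, then count=41, then total=4, then returns 49
calc_v2: total=9, then count=-2, then ((4 * 7) < (total - limit)) is false, then ((step - limit) == (min(total, total) + min(-6, -4))) is true, then count=-42, then total=4, then returns -34
verdict: not equivalent; witness: base=1, step=1, limit=-2


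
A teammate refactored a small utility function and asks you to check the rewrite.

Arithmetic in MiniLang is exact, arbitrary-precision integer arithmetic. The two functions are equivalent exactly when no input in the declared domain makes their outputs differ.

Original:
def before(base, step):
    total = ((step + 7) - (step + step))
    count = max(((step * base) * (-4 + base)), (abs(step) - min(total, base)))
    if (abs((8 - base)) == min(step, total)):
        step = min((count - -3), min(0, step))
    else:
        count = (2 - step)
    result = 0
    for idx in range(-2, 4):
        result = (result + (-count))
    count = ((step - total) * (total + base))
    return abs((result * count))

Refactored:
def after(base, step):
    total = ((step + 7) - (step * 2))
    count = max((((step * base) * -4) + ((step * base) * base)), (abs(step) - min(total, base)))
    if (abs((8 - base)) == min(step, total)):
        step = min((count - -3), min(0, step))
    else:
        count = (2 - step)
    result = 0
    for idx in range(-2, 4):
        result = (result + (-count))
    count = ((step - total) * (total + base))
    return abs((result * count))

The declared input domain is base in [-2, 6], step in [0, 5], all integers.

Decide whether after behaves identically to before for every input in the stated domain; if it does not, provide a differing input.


The two are interchangeable: constant usage differs, plus arithmetic usage differs, and every declared input agrees.
One worked example (base=5, step=5) — before: total := 2 | count := 25 | (abs((8 - base)) == min(step, total)): false | count := -3 | result := 0 | iter idx=-2: | result := 3 | iter idx=-1: | result := 6 | iter idx=0: | result := 9 | iter idx=1: | result := 12 | iter idx=2: | result := 15 | iter idx=3: | result := 18 | count := 21 | result 378; after: total := 2 | count := 25 | (abs((8 - base)) == min(step, total)): false | count := -3 | result := 0 | iter idx=-2: | result := 3 | iter idx=-1: | result := 6 | iter idx=0: | result := 9 | iter idx=1: | result := 12 | iter idx=2: | result := 15 | iter idx=3: | result := 18 | count := 21 | result 378; agreement on 378.
Sweeping the whole domain (54 inputs) finds no disagreement.
verdict: equivalent


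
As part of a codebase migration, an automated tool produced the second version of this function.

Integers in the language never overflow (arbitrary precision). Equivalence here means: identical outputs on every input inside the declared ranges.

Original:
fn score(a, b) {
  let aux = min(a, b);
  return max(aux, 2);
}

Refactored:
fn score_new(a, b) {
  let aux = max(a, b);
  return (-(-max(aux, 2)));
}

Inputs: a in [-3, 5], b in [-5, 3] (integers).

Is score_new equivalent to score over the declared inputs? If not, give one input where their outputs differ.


Try a=-3, b=3.
score: aux = -3; return 2
score_new: aux = 3; return 3
2 vs 3 — the two versions disagree here.
verdict: not equivalent; witness: a=-3, b=3


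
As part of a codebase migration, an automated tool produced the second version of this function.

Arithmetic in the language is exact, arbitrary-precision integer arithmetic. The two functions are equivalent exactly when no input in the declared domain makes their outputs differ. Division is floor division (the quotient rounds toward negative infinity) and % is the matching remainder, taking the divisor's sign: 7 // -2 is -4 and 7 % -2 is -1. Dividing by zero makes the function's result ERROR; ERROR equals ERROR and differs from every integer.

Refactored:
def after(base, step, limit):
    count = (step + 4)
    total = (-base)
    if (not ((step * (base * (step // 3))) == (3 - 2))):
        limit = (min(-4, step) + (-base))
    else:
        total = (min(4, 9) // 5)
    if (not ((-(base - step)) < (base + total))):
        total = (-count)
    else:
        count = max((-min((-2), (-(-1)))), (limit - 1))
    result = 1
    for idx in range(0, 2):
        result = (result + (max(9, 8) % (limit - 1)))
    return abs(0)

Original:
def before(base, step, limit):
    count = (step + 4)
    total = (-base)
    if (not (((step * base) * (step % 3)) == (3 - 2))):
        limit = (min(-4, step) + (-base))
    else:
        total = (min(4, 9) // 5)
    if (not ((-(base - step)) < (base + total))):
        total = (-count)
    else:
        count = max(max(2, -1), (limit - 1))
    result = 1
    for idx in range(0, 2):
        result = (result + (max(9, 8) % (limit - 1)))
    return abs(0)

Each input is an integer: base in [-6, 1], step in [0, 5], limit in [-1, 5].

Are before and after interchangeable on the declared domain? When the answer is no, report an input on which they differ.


base=1, step=1, limit=1 yields ERROR from before but 0 from after.
verdict: not equivalent; witness: base=1, step=1, limit=1


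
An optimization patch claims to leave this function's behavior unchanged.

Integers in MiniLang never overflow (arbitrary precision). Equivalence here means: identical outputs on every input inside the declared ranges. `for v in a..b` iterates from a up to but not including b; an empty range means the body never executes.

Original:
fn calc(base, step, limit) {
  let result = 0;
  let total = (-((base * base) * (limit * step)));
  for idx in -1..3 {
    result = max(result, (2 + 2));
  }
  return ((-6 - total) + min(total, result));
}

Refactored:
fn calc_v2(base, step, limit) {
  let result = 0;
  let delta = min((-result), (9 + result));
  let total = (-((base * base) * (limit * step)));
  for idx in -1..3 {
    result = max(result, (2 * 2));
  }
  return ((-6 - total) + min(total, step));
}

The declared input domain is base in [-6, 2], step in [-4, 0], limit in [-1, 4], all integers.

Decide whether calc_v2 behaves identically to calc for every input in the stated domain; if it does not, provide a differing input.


These are not equivalent — on base=-6, step=-4, limit=0 the outputs split (-6 vs -10).
calc: result = 0; total = 0; [idx=-1]; result = 4; [idx=0]; result = 4; [idx=1]; result = 4; [idx=2]; result = 4; return -6
calc_v2: result = 0; delta = 0; total = 0; [idx=-1]; result = 4; [idx=0]; result = 4; [idx=1]; result = 4; [idx=2]; result = 4; return -10
verdict: not equivalent; witness: base=-6, step=-4, limit=0


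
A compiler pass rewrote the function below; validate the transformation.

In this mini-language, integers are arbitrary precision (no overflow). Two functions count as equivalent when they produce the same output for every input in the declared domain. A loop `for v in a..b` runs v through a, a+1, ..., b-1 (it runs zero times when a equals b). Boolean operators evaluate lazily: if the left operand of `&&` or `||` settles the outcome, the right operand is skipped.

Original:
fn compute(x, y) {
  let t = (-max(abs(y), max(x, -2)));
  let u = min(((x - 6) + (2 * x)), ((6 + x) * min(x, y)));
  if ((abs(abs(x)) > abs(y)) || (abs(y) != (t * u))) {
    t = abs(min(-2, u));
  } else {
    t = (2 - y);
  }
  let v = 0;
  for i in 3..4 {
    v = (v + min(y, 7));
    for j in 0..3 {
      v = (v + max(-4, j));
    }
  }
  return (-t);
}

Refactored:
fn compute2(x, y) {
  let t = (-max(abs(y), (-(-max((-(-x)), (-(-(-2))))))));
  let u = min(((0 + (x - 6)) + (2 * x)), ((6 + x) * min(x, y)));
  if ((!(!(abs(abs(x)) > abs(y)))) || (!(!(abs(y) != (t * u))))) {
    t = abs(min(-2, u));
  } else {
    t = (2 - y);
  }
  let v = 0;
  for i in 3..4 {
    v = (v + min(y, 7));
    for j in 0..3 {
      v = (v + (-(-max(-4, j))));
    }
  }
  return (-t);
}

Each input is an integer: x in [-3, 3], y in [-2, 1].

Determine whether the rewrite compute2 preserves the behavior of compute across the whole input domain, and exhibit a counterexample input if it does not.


Differences: arithmetic usage differs, boolean connective usage differs, constant usage differs — yet all 28 inputs agree.
verdict: equivalent


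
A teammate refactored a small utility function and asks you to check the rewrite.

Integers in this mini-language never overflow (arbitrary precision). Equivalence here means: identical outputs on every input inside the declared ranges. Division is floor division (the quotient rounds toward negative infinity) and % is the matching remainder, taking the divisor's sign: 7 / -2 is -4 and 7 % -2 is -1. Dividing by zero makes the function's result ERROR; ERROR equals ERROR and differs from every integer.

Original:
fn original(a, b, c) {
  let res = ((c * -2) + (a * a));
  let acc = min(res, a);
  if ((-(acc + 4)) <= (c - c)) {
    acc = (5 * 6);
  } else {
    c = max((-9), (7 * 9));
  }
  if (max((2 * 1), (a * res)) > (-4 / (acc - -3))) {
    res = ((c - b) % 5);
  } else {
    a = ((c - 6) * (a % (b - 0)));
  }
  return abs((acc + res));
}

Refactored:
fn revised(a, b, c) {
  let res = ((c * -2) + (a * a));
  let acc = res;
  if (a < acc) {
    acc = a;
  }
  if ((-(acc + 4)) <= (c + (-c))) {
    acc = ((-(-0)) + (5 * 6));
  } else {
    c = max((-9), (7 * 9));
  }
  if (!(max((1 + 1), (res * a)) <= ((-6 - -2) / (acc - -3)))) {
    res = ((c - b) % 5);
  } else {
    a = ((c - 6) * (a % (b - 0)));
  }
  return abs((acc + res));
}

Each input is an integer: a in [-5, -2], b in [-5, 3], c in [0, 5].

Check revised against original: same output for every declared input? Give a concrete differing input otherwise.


Equivalent — the differences include arithmetic usage differs; boolean connective usage differs; statement counts differ; branching structure differs; comparison usage differs; constant usage differs; min/max/abs usage differs, yet no declared input distinguishes the two.
As a probe, take a=-3, b=-5, c=0: original runs res := 9 | acc := -3 | ((-(acc + 4)) <= (c - c)): true | acc := 30 | (max((2 * 1), (a * res)) > (-4 / (acc - -3))): true | res := 0 | result 30; revised runs res := 9 | acc := 9 | (a < acc): true | acc := -3 | ((-(acc + 4)) <= (c + (-c))): true | acc := 30 | (!(max((1 + 1), (res * a)) <= ((-6 - -2) / (acc - -3)))): true | res := 0 | result 30; both end at 30.
Sweeping the whole domain (216 inputs) finds no disagreement.
verdict: equivalent


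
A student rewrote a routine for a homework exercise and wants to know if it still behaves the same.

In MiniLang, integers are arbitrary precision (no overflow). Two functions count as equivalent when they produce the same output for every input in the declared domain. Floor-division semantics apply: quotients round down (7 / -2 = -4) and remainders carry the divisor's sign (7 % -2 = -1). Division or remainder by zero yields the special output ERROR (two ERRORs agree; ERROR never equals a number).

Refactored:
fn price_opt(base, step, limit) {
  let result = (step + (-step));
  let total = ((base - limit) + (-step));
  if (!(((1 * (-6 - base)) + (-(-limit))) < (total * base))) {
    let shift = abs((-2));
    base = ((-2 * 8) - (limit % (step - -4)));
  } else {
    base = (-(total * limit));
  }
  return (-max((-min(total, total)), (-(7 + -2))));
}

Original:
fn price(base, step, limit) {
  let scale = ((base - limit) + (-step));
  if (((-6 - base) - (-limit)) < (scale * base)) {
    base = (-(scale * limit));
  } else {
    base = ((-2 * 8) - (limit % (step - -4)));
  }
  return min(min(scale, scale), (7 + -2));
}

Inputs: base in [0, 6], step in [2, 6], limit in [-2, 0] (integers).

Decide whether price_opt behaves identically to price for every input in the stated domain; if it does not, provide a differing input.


Behavior is preserved: although min/max/abs usage differs, local variable names differ, boolean connective usage differs, statement counts differ, arithmetic usage differs, constant usage differs, the outputs never diverge.
One worked example (base=6, step=2, limit=0) — price: scale = 4; (((-6 - base) - (-limit)) < (scale * base)) -> true; base = 0; return 4; price_opt: result = 0; total = 4; (!(((1 * (-6 - base)) + (-(-limit))) < (total * base))) -> false; base = 0; return 4; agreement on 4.
An exhaustive pass over the 105 declared inputs shows identical outputs.
verdict: equivalent


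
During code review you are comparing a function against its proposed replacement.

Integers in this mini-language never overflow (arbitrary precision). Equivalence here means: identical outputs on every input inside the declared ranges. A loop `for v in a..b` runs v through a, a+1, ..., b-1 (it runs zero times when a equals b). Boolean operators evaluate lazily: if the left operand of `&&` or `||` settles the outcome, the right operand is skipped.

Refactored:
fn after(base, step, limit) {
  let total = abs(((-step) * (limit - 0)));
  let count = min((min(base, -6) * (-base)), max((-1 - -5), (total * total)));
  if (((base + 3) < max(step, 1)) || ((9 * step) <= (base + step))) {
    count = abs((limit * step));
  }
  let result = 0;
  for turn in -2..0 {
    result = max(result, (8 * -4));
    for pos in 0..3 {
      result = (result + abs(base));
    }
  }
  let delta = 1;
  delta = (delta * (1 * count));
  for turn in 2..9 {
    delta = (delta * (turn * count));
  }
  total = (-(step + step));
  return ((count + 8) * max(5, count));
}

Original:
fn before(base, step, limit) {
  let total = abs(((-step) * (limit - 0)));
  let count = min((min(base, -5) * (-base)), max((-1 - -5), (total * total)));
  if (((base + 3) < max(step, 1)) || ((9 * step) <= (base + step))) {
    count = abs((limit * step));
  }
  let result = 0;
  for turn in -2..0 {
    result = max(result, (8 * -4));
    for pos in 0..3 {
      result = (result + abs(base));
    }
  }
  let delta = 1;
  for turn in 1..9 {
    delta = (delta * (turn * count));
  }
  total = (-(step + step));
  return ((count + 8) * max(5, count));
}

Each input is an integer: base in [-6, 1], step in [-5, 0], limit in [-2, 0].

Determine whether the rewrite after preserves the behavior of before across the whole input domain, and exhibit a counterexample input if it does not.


Input base=-2, step=0, limit=-2: -10 from before versus -20 from after.
verdict: not equivalent; witness: base=-2, step=0, limit=-2


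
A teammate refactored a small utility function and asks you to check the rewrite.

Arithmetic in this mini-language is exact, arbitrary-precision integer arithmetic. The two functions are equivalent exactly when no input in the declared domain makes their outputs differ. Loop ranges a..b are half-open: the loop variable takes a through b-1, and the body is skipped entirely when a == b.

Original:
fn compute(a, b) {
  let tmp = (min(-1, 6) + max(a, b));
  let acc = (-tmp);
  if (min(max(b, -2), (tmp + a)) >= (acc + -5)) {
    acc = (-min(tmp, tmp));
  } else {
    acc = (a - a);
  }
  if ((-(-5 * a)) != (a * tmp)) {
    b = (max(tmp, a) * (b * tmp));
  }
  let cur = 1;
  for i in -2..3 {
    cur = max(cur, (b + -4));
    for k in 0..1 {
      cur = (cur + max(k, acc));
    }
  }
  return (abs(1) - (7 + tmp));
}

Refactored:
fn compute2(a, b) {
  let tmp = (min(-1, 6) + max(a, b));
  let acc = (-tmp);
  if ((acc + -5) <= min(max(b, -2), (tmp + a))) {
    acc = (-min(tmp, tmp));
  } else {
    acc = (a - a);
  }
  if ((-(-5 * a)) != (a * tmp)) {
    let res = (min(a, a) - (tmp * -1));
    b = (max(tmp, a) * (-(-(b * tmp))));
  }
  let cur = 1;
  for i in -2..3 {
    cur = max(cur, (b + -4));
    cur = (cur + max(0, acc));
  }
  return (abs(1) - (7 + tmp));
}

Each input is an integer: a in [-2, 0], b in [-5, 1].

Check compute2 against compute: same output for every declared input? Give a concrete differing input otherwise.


Changes here: comparison usage differs; and local variable names differ; and min/max/abs usage differs; and constant usage differs; and loop structure differs; and arithmetic usage differs; the full 21-point sweep finds no disagreement.
verdict: equivalent


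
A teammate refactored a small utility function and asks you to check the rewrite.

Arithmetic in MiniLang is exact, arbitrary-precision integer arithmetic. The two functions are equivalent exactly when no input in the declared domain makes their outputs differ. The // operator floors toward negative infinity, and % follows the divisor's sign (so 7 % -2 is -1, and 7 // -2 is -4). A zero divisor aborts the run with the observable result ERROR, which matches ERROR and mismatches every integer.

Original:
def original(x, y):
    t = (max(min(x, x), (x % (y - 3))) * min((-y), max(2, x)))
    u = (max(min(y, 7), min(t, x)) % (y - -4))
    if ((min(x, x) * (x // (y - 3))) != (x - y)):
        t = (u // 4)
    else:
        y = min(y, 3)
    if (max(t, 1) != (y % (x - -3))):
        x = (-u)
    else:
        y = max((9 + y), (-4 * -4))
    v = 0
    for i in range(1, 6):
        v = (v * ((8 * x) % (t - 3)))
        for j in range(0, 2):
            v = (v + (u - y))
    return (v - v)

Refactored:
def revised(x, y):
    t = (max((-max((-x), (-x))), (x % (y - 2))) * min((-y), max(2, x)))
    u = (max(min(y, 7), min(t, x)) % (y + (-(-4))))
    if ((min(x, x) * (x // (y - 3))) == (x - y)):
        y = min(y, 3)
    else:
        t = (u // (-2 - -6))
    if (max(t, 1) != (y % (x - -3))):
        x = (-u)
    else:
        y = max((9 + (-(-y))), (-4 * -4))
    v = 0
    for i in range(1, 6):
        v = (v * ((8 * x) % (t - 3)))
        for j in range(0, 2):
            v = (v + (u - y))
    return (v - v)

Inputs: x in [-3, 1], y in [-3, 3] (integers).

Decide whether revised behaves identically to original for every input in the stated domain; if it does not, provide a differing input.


Not equivalent: x=-2, y=2 separates them (0 vs ERROR).
original: t=0, then u=2, then ((min(x, x) * (x // (y - 3))) != (x - y)) is false, then y=2, then (max(t, 1) != (y % (x - -3))) is true, then x=-2, then v=0, then (i=1), then v=0, then (j=0), then v=0, then (j=1), then v=0, then (i=2), then v=0, then (j=0), then v=0, then (j=1), then v=0, then (i=3), then v=0, then (j=0), then v=0, then (j=1), then v=0, then (i=4), then v=0, then (j=0), then v=0, then (j=1), then v=0, then (i=5), then v=0, then (j=0), then v=0, then (j=1), then v=0, then returns 0
revised: a zero divisor aborts: ERROR
verdict: not equivalent; witness: x=-2, y=2


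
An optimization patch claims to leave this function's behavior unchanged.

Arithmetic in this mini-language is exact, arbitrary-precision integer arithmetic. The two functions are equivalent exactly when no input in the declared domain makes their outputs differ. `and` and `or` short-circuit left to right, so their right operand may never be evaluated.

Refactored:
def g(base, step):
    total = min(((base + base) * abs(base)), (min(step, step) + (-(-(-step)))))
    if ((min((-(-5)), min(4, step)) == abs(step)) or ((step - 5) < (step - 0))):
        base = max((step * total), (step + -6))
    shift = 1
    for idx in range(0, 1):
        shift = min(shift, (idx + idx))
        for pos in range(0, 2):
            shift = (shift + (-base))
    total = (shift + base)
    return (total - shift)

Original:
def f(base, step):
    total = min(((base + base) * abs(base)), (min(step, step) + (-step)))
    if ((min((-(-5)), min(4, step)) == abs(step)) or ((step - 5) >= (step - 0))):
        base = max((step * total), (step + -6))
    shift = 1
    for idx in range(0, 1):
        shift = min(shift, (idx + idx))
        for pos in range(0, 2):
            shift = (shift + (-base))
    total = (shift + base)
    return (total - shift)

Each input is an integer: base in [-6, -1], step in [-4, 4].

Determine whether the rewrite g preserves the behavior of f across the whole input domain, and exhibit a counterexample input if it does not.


The rewrite breaks on base=-6, step=-4, where the results are -6 and 288.
f: total = -72; ((min((-(-5)), min(4, step)) == abs(step)) or ((step - 5) >= (step - 0))) -> false; shift = 1; [idx=0]; shift = 0; [pos=0]; shift = 6; [pos=1]; shift = 12; total = 6; return -6
g: total = -72; ((min((-(-5)), min(4, step)) == abs(step)) or ((step - 5) < (step - 0))) -> true; base = 288; shift = 1; [idx=0]; shift = 0; [pos=0]; shift = -288; [pos=1]; shift = -576; total = -288; return 288
verdict: not equivalent; witness: base=-6, step=-4


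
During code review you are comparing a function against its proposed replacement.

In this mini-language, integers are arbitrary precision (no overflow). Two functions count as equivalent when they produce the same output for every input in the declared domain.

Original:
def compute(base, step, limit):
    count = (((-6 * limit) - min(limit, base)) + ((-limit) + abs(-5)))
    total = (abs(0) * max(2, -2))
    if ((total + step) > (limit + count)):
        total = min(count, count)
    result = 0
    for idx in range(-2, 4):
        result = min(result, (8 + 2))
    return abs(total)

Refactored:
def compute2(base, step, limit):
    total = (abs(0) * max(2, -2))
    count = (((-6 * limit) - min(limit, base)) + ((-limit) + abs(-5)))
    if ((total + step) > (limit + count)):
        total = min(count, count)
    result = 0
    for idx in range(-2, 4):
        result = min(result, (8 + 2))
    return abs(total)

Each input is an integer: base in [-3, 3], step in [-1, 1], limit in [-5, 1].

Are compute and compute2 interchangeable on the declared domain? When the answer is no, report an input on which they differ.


Side by side, the visible changes include: same computation, different form.
One worked example (base=3, step=0, limit=-5) — compute: count = 45; total = 0; ((total + step) > (limit + count)) -> false; result = 0; [idx=-2]; result = 0; [idx=-1]; result = 0; [idx=0]; result = 0; [idx=1]; result = 0; [idx=2]; result = 0; [idx=3]; result = 0; return 0; compute2: total = 0; count = 45; ((total + step) > (limit + count)) -> false; result = 0; [idx=-2]; result = 0; [idx=-1]; result = 0; [idx=0]; result = 0; [idx=1]; result = 0; [idx=2]; result = 0; [idx=3]; result = 0; return 0; agreement on 0.
Checked all 147 inputs in the declared domain: the outputs agree on every one.
verdict: equivalent


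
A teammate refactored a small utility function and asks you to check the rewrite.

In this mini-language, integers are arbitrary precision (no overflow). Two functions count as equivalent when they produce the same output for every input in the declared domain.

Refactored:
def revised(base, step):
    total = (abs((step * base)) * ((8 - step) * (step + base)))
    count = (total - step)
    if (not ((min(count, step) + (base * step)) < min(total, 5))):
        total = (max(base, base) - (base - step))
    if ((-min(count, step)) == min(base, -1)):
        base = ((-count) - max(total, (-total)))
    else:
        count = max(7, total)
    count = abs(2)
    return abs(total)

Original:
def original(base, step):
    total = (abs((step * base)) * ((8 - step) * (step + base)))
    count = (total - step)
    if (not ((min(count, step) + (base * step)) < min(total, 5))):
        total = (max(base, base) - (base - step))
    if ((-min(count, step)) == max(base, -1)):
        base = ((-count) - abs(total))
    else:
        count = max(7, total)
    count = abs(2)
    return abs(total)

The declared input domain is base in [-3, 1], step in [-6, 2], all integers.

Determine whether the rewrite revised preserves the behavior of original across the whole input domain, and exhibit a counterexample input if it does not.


The edit looks behavioral (`max(base, -1)` became `min(base, -1)`), but over these ranges it never changes the outcome.
Tracing base=-1, step=-3: original: total := -132 | count := -129 | (not ((min(count, step) + (base * step)) < min(total, 5))): true | total := -3 | ((-min(count, step)) == max(base, -1)): false | count := 7 | count := 2 | result 3 | revised: total := -132 | count := -129 | (not ((min(count, step) + (base * step)) < min(total, 5))): true | total := -3 | ((-min(count, step)) == min(base, -1)): false | count := 7 | count := 2 | result 3 — matching result 3.
Across all 45 domain points the two functions coincide.
verdict: equivalent


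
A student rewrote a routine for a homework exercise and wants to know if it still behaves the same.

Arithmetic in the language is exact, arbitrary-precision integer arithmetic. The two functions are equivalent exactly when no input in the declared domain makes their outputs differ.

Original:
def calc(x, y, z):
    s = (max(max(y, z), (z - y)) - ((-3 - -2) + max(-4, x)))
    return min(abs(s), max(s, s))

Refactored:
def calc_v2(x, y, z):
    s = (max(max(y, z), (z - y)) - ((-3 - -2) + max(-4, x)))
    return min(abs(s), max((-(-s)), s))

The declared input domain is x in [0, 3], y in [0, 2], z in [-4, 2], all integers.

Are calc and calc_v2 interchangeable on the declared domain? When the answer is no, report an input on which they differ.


Equivalent — the differences include same computation, different form, yet no declared input distinguishes the two.
As a probe, take x=1, y=0, z=0: calc runs s = 0; return 0; calc_v2 runs s = 0; return 0; both end at 0.
Across all 84 domain points the two functions coincide.
verdict: equivalent


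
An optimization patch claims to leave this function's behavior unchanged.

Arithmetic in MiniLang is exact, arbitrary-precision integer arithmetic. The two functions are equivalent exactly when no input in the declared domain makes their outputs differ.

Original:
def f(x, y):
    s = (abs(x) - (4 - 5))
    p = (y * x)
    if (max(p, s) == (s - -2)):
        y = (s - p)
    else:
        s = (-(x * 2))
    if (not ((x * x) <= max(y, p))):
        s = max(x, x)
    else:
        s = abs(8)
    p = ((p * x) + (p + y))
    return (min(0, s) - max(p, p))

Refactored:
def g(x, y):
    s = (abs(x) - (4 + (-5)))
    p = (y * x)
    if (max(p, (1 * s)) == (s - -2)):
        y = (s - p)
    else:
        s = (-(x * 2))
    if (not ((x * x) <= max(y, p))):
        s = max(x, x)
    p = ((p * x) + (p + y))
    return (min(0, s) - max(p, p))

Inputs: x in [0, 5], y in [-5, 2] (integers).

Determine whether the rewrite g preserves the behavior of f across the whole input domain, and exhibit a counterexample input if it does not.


Run the pair on x=1, y=1.
f: s becomes 2; next p becomes 1; next (max(p, s) == (s - -2)) evaluates to false; next s becomes -2; next (not ((x * x) <= max(y, p))) evaluates to false; next s becomes 8; next p becomes 3; next final value -3
g: s becomes 2; next p becomes 1; next (max(p, (1 * s)) == (s - -2)) evaluates to false; next s becomes -2; next (not ((x * x) <= max(y, p))) evaluates to false; next p becomes 3; next final value -5
-3 != -5, so the rewrite changes behavior.
verdict: not equivalent; witness: x=1, y=1


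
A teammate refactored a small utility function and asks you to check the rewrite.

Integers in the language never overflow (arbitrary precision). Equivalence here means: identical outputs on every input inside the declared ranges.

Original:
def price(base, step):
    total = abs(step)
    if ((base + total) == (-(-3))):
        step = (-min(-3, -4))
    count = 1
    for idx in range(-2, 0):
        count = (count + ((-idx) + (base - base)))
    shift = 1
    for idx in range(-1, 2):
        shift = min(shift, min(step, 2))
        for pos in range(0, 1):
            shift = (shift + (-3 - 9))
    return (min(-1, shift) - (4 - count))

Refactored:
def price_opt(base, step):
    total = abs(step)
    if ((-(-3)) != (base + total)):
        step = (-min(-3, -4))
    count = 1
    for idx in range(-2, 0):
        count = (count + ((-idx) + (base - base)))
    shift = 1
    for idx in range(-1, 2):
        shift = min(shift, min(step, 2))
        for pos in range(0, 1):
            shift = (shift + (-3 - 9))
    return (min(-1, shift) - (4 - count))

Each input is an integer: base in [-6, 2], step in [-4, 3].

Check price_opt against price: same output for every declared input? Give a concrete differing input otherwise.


Try base=-6, step=-4.
price: total = 4; ((base + total) == (-(-3))) -> false; count = 1; [idx=-2]; count = 3; [idx=-1]; count = 4; shift = 1; [idx=-1]; shift = -4; [pos=0]; shift = -16; [idx=0]; shift = -16; [pos=0]; shift = -28; [idx=1]; shift = -28; [pos=0]; shift = -40; return -40
price_opt: total = 4; ((-(-3)) != (base + total)) -> true; step = 4; count = 1; [idx=-2]; count = 3; [idx=-1]; count = 4; shift = 1; [idx=-1]; shift = 1; [pos=0]; shift = -11; [idx=0]; shift = -11; [pos=0]; shift = -23; [idx=1]; shift = -23; [pos=0]; shift = -35; return -35
-40 and -35 differ, so these are not the same function on this domain.
verdict: not equivalent; witness: base=-6, step=-4
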